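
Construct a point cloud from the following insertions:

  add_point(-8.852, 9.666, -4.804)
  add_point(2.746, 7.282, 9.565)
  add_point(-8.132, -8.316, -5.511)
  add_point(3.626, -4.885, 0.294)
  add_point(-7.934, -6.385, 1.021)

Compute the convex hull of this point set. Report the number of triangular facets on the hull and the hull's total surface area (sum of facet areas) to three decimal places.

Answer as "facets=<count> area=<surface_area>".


Hull vertices (5/5): indices [0, 1, 2, 3, 4].

Facet areas (half cross-product norm):
  f1: (p2, p3, p0) → 118.6447
  f2: (p1, p3, p0) → 134.6730
  f3: (p4, p2, p0) → 58.1498
  f4: (p4, p1, p0) → 144.7254
  f5: (p4, p2, p3) → 39.7935
  f6: (p4, p1, p3) → 89.4742
Σ area = 585.461

Euler: V−E+F = 5−9+6 = 2.

facets=6 area=585.461


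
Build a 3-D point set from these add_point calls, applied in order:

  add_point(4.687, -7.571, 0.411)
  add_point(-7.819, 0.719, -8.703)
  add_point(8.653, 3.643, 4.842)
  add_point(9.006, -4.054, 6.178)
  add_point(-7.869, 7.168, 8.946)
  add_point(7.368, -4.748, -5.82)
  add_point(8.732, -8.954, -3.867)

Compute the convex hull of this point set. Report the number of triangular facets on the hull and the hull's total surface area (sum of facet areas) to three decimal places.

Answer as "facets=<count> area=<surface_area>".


facets=10 area=752.634

Extreme-point indices: [0, 1, 2, 3, 4, 5, 6] — 7 of 7 on the boundary.

Facet areas (half cross-product norm):
  f1: (p2, p3, p4) → 66.5734
  f2: (p2, p1, p4) → 156.1268
  f3: (p2, p6, p3) → 42.0054
  f4: (p0, p3, p4) → 81.5295
  f5: (p0, p6, p3) → 23.4819
  f6: (p0, p1, p4) → 156.0580
  f7: (p0, p6, p1) → 51.8181
  f8: (p5, p6, p1) → 31.0128
  f9: (p5, p2, p1) → 111.7090
  f10: (p5, p2, p6) → 32.3190
Σ area = 752.634

Euler characteristic 7−15+10 = 2 ✓


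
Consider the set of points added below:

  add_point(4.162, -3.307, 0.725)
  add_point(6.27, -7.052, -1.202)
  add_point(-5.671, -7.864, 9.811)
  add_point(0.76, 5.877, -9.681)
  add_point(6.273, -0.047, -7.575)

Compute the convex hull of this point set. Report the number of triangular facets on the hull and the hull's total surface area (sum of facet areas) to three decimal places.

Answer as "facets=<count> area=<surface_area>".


Extreme-point indices: [0, 1, 2, 3, 4] — 5 of 5 on the boundary.

Triangle areas on the boundary:
  f1: (p0, p3, p2) → 86.9546
  f2: (p0, p3, p4) → 36.1902
  f3: (p1, p3, p2) → 132.1157
  f4: (p1, p3, p4) → 28.5337
  f5: (p1, p0, p2) → 31.5770
  f6: (p1, p0, p4) → 21.1831
Σ area = 336.554

Euler characteristic 5−9+6 = 2 ✓

facets=6 area=336.554


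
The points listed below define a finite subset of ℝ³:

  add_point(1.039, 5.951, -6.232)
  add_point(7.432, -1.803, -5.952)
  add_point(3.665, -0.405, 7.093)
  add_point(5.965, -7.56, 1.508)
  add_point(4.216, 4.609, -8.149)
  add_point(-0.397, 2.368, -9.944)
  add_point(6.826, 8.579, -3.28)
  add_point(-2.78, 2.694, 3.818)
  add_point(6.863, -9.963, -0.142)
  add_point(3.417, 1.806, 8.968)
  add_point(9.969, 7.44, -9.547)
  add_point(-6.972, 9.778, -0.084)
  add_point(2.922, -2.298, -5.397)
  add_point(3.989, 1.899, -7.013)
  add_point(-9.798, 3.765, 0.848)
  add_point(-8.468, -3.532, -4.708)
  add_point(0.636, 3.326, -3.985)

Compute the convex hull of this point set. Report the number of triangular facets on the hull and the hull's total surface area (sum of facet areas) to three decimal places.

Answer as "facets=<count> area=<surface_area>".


facets=16 area=930.675

Hull vertices (10/17): indices [1, 2, 5, 6, 8, 9, 10, 11, 14, 15].

Triangle areas on the boundary:
  f1: (p9, p8, p10) → 143.0194
  f2: (p15, p9, p14) → 72.1378
  f3: (p11, p9, p14) → 51.6651
  f4: (p11, p15, p14) → 25.7145
  f5: (p5, p15, p8) → 92.2352
  f6: (p5, p11, p10) → 79.5892
  f7: (p5, p11, p15) → 72.7397
  f8: (p2, p9, p8) → 3.2960
  f9: (p2, p15, p8) → 99.6922
  f10: (p2, p15, p9) → 21.3911
  f11: (p6, p9, p10) → 32.0454
  f12: (p6, p11, p10) → 38.7261
  f13: (p6, p11, p9) → 94.6451
  f14: (p1, p8, p10) → 15.7588
  f15: (p1, p5, p10) → 46.9694
  f16: (p1, p5, p8) → 41.0503
Σ area = 930.675

Euler: V−E+F = 10−24+16 = 2.


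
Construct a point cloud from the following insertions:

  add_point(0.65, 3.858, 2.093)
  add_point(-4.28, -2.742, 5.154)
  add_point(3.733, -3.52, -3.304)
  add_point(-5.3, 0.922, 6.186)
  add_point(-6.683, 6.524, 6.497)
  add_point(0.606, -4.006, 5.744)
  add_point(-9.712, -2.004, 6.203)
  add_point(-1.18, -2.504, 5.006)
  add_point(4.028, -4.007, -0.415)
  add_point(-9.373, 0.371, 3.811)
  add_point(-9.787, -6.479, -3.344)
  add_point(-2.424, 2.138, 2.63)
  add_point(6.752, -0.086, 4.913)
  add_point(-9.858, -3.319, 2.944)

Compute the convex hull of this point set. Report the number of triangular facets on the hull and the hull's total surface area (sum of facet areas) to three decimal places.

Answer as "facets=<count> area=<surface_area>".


facets=18 area=490.496

Points on the hull: [0, 2, 3, 4, 5, 6, 8, 9, 10, 12, 13] (11 of 14).

Area of each hull facet:
  f1: (p6, p10, p13) → 1.1988
  f2: (p9, p10, p13) → 10.3879
  f3: (p9, p10, p4) → 17.5905
  f4: (p9, p6, p13) → 5.4914
  f5: (p9, p6, p4) → 11.3749
  f6: (p0, p10, p4) → 69.0447
  f7: (p0, p2, p10) → 66.0328
  f8: (p0, p4, p12) → 27.5713
  f9: (p0, p2, p12) → 33.8539
  f10: (p5, p4, p12) → 47.0161
  f11: (p5, p6, p10) → 55.1068
  f12: (p3, p6, p4) → 14.4059
  f13: (p3, p5, p4) → 13.1577
  f14: (p3, p5, p6) → 19.5457
  f15: (p8, p2, p12) → 7.7406
  f16: (p8, p5, p12) → 22.2975
  f17: (p8, p2, p10) → 20.3330
  f18: (p8, p5, p10) → 48.3460
Σ area = 490.496

Check V−E+F: 11 − 27 + 18 = 2.


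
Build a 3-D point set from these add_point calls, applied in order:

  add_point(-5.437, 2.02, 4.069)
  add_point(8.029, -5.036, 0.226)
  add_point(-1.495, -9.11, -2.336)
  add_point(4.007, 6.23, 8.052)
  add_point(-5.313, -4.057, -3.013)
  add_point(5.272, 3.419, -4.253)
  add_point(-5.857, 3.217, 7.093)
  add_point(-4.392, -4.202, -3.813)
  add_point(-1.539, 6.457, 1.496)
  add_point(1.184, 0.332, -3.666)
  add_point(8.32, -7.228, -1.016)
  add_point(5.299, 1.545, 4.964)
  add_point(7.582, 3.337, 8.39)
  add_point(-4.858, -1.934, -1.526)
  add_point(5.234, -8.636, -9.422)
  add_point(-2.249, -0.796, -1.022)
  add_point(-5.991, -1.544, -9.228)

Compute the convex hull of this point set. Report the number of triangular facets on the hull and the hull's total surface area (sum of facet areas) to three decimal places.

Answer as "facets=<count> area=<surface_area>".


facets=16 area=794.841

10 of the 17 inputs are extreme points: [2, 3, 4, 5, 6, 8, 10, 12, 14, 16].

Area of each hull facet:
  f1: (p2, p12, p10) → 70.2862
  f2: (p6, p2, p12) → 106.4910
  f3: (p5, p12, p10) → 70.0103
  f4: (p4, p2, p16) → 19.1168
  f5: (p4, p6, p16) → 35.7155
  f6: (p4, p6, p2) → 36.3263
  f7: (p14, p5, p16) → 75.7117
  f8: (p14, p5, p10) → 51.1638
  f9: (p14, p2, p16) → 53.5466
  f10: (p14, p2, p10) → 40.0331
  f11: (p8, p6, p16) → 54.3195
  f12: (p8, p5, p16) → 60.2822
  f13: (p3, p5, p12) → 28.9377
  f14: (p3, p8, p5) → 40.4427
  f15: (p3, p6, p12) → 19.7453
  f16: (p3, p8, p6) → 32.7120
Σ area = 794.841

Euler: V−E+F = 10−24+16 = 2.


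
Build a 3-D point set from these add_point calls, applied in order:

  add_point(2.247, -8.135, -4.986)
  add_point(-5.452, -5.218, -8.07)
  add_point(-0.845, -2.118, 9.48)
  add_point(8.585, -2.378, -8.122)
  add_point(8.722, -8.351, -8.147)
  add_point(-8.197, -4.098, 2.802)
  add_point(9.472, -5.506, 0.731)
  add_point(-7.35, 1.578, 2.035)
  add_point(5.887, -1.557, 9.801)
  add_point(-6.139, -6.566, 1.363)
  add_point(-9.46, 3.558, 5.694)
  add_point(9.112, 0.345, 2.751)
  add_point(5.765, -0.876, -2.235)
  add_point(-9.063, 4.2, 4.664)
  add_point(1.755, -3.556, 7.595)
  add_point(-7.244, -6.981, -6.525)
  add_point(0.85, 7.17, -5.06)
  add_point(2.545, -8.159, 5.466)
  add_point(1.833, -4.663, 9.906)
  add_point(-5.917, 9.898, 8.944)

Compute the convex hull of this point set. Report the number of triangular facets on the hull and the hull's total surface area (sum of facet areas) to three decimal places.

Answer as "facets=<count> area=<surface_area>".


Extreme-point indices: [0, 1, 2, 3, 4, 5, 6, 8, 9, 10, 11, 13, 15, 16, 17, 18, 19] — 17 of 20 on the boundary.

Facet areas (half cross-product norm):
  f1: (p2, p19, p10) → 43.5867
  f2: (p2, p18, p19) → 9.8232
  f3: (p8, p18, p19) → 41.6241
  f4: (p17, p9, p18) → 27.5374
  f5: (p17, p8, p6) → 36.3665
  f6: (p17, p8, p18) → 14.0552
  f7: (p4, p17, p6) → 38.4581
  f8: (p11, p16, p19) → 103.2391
  f9: (p11, p8, p19) → 65.5395
  f10: (p11, p8, p6) → 24.6548
  f11: (p13, p19, p10) → 4.9675
  f12: (p13, p16, p19) → 55.2138
  f13: (p5, p2, p10) → 39.9971
  f14: (p5, p9, p18) → 20.8399
  f15: (p5, p2, p18) → 16.6769
  f16: (p1, p13, p16) → 94.7113
  f17: (p3, p11, p16) → 65.4679
  f18: (p3, p1, p16) → 80.9802
  f19: (p3, p1, p4) → 42.1168
  f20: (p3, p4, p6) → 26.5975
  f21: (p3, p11, p6) → 29.2359
  f22: (p15, p1, p4) → 18.9397
  f23: (p15, p17, p9) → 32.8784
  f24: (p15, p5, p9) → 13.1015
  f25: (p15, p5, p10) → 31.9085
  f26: (p15, p13, p10) → 9.8452
  f27: (p15, p1, p13) → 23.4869
  f28: (p0, p4, p17) → 34.3292
  f29: (p0, p15, p17) → 49.7354
  f30: (p0, p15, p4) → 20.2641
Σ area = 1116.178

Euler characteristic 17−45+30 = 2 ✓

facets=30 area=1116.178


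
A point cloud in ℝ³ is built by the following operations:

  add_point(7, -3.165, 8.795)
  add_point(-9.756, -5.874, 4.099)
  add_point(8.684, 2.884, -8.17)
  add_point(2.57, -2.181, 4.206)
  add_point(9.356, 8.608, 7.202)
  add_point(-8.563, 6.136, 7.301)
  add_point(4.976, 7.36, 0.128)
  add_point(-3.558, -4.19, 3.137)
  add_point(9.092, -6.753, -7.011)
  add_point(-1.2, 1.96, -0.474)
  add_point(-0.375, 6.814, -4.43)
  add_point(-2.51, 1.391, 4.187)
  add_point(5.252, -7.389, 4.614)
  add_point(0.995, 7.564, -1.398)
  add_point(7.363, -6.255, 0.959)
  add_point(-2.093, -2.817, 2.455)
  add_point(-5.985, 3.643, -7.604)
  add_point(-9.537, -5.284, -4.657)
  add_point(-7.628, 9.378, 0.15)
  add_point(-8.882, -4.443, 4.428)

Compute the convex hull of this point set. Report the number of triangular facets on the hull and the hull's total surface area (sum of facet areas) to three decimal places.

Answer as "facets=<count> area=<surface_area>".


facets=24 area=1240.559

Points on the hull: [0, 1, 2, 4, 5, 6, 8, 10, 12, 13, 14, 16, 17, 18] (14 of 20).

Area of each hull facet:
  f1: (p5, p18, p4) → 70.3717
  f2: (p17, p5, p1) → 53.8224
  f3: (p17, p5, p18) → 61.0118
  f4: (p17, p12, p1) → 66.2394
  f5: (p6, p18, p4) → 46.8333
  f6: (p6, p2, p4) → 35.2027
  f7: (p8, p2, p4) → 77.5610
  f8: (p8, p17, p12) → 104.5425
  f9: (p16, p17, p18) → 47.8534
  f10: (p16, p8, p2) → 71.1226
  f11: (p16, p8, p17) → 89.7592
  f12: (p13, p6, p18) → 10.1570
  f13: (p0, p8, p4) → 98.7816
  f14: (p0, p5, p4) → 103.5497
  f15: (p0, p12, p1) → 45.4400
  f16: (p0, p5, p1) → 104.6345
  f17: (p10, p16, p18) → 30.8683
  f18: (p10, p16, p2) → 35.5382
  f19: (p10, p13, p18) → 14.9827
  f20: (p10, p6, p2) → 34.2226
  f21: (p10, p13, p6) → 5.3237
  f22: (p14, p8, p12) → 7.7028
  f23: (p14, p0, p12) → 13.1036
  f24: (p14, p0, p8) → 11.9342
Σ area = 1240.559

Check V−E+F: 14 − 36 + 24 = 2.


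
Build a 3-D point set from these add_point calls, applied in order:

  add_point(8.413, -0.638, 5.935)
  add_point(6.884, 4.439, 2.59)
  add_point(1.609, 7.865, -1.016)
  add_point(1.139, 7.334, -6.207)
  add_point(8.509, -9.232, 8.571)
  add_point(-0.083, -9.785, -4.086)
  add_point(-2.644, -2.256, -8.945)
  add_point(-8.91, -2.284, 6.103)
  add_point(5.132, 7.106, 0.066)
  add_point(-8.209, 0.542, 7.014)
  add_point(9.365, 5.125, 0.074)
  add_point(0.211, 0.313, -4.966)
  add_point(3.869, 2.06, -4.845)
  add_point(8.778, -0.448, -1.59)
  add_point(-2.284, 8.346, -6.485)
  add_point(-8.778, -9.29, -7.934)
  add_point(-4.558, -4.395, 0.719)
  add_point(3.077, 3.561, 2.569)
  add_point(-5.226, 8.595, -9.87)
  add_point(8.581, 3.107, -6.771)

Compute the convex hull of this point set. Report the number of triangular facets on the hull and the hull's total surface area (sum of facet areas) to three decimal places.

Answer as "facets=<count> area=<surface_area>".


Points on the hull: [0, 1, 2, 3, 4, 5, 6, 7, 8, 9, 10, 13, 14, 15, 18, 19] (16 of 20).

Area of each hull facet:
  f1: (p9, p4, p7) → 28.7374
  f2: (p9, p18, p7) → 28.5048
  f3: (p13, p4, p10) → 35.8126
  f4: (p15, p18, p7) → 135.2998
  f5: (p15, p4, p7) → 148.1541
  f6: (p15, p5, p4) → 38.9875
  f7: (p0, p4, p10) → 18.1882
  f8: (p0, p9, p4) → 74.9264
  f9: (p2, p9, p18) → 81.9503
  f10: (p19, p5, p4) → 118.2802
  f11: (p19, p13, p4) → 5.1690
  f12: (p19, p3, p18) → 19.4997
  f13: (p19, p13, p10) → 17.5200
  f14: (p19, p3, p10) → 30.6139
  f15: (p1, p0, p9) → 50.4649
  f16: (p1, p0, p10) → 10.5299
  f17: (p14, p2, p18) → 1.4790
  f18: (p14, p3, p18) → 5.7392
  f19: (p6, p15, p5) → 38.3289
  f20: (p6, p19, p5) → 58.8455
  f21: (p6, p15, p18) → 42.6214
  f22: (p6, p19, p18) → 69.3519
  f23: (p8, p2, p9) → 25.6084
  f24: (p8, p1, p9) → 32.8719
  f25: (p8, p1, p10) → 7.0670
  f26: (p8, p3, p10) → 15.0500
  f27: (p8, p14, p2) → 7.7689
  f28: (p8, p14, p3) → 10.7791
Σ area = 1158.150

Euler characteristic 16−42+28 = 2 ✓

facets=28 area=1158.150


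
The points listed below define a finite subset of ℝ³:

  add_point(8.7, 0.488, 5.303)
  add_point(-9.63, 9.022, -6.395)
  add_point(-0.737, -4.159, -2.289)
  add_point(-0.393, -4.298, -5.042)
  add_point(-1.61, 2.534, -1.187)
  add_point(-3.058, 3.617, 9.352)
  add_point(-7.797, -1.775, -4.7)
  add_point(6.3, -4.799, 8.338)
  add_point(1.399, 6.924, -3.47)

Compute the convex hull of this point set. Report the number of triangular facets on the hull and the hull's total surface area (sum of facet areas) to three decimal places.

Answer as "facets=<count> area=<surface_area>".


Extreme-point indices: [0, 1, 2, 3, 5, 6, 7, 8] — 8 of 9 on the boundary.

Facet areas (half cross-product norm):
  f1: (p5, p7, p0) → 40.2612
  f2: (p3, p7, p0) → 47.1128
  f3: (p8, p3, p1) → 66.5475
  f4: (p8, p3, p0) → 71.6602
  f5: (p8, p5, p1) → 81.0117
  f6: (p8, p5, p0) → 76.2684
  f7: (p6, p5, p1) → 86.4825
  f8: (p6, p3, p1) → 38.4372
  f9: (p6, p5, p7) → 99.3264
  f10: (p2, p3, p7) → 11.6338
  f11: (p2, p6, p7) → 31.9660
  f12: (p2, p6, p3) → 10.7040
Σ area = 661.412

Euler characteristic 8−18+12 = 2 ✓

facets=12 area=661.412


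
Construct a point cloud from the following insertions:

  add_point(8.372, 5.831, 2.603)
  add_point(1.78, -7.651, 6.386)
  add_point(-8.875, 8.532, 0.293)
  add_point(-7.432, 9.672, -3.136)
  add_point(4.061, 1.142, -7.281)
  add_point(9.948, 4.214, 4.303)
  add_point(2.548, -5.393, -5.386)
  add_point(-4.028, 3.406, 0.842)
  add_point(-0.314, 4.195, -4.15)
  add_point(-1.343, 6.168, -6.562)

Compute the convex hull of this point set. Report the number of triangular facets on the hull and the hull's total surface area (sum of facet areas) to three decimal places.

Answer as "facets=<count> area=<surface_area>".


Points on the hull: [0, 1, 2, 3, 4, 5, 6, 9] (8 of 10).

Area of each hull facet:
  f1: (p1, p5, p2) → 135.5945
  f2: (p6, p1, p2) → 111.2429
  f3: (p6, p1, p5) → 82.5300
  f4: (p6, p4, p5) → 46.4023
  f5: (p3, p6, p2) → 35.3420
  f6: (p9, p6, p4) → 23.0659
  f7: (p9, p3, p6) → 37.2622
  f8: (p0, p9, p3) → 50.1673
  f9: (p0, p5, p2) → 17.4543
  f10: (p0, p3, p2) → 33.5480
  f11: (p0, p4, p5) → 14.5606
  f12: (p0, p9, p4) → 43.4382
Σ area = 630.608

Euler: V−E+F = 8−18+12 = 2.

facets=12 area=630.608


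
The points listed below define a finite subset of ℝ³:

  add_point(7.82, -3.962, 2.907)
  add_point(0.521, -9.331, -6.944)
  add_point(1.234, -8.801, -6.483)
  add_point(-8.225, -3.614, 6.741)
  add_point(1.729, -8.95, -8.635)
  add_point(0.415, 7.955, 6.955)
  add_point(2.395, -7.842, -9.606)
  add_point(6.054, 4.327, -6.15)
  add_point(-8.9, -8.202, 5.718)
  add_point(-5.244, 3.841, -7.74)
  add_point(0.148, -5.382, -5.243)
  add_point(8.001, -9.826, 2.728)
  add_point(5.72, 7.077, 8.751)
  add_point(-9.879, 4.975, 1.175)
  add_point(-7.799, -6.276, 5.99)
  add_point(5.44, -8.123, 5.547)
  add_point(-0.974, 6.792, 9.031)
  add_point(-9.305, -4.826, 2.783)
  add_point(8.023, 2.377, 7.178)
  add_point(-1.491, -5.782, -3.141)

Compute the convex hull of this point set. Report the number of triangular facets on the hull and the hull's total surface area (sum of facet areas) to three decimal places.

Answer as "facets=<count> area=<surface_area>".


facets=28 area=1132.655

16 of the 20 inputs are extreme points: [0, 1, 3, 4, 5, 6, 7, 8, 9, 11, 12, 13, 15, 16, 17, 18].

Triangle areas on the boundary:
  f1: (p7, p6, p11) → 88.0248
  f2: (p9, p7, p6) → 70.4143
  f3: (p0, p11, p18) → 12.0191
  f4: (p0, p7, p18) → 46.9386
  f5: (p0, p7, p11) → 27.6710
  f6: (p15, p11, p18) → 21.3877
  f7: (p15, p8, p11) → 23.4814
  f8: (p15, p16, p8) → 109.9520
  f9: (p1, p8, p11) → 93.3316
  f10: (p3, p8, p13) → 18.4496
  f11: (p3, p16, p13) → 58.4726
  f12: (p3, p16, p8) → 13.4464
  f13: (p5, p9, p7) → 81.5014
  f14: (p5, p9, p13) → 61.4548
  f15: (p5, p16, p13) → 16.5248
  f16: (p12, p15, p18) → 19.0967
  f17: (p12, p15, p16) → 52.0257
  f18: (p12, p5, p16) → 7.6996
  f19: (p12, p7, p18) → 37.0210
  f20: (p12, p5, p7) → 41.4525
  f21: (p4, p9, p6) → 10.9761
  f22: (p4, p1, p9) → 15.2096
  f23: (p4, p6, p11) → 9.7609
  f24: (p4, p1, p11) → 12.3700
  f25: (p17, p1, p8) → 32.3215
  f26: (p17, p1, p9) → 89.6294
  f27: (p17, p8, p13) → 11.7242
  f28: (p17, p9, p13) → 50.2979
Σ area = 1132.655

Euler: V−E+F = 16−42+28 = 2.


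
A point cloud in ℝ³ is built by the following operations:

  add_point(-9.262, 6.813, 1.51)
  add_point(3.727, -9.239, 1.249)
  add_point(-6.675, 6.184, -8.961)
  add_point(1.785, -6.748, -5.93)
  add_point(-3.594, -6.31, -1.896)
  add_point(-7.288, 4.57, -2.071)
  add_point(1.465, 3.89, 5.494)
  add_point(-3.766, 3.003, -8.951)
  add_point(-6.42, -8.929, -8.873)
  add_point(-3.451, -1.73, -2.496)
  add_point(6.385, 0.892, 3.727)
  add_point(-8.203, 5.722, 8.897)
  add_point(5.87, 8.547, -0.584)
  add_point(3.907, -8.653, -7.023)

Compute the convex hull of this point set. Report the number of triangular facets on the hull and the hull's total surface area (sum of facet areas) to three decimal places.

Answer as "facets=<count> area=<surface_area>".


Extreme-point indices: [0, 1, 2, 4, 6, 7, 8, 10, 11, 12, 13] — 11 of 14 on the boundary.

Triangle areas on the boundary:
  f1: (p8, p2, p0) → 81.5238
  f2: (p11, p1, p10) → 86.4923
  f3: (p11, p8, p0) → 66.1302
  f4: (p12, p2, p0) → 77.4492
  f5: (p12, p11, p0) → 57.9715
  f6: (p4, p8, p1) → 28.9643
  f7: (p4, p11, p1) → 69.1578
  f8: (p4, p11, p8) → 47.8254
  f9: (p6, p11, p10) → 10.5768
  f10: (p6, p12, p10) → 24.9675
  f11: (p6, p12, p11) → 36.9560
  f12: (p7, p8, p2) → 21.5767
  f13: (p7, p12, p2) → 29.5271
  f14: (p13, p7, p12) → 97.1754
  f15: (p13, p1, p10) → 44.0791
  f16: (p13, p12, p10) → 62.9173
  f17: (p13, p8, p1) → 43.0168
  f18: (p13, p7, p8) → 62.2987
Σ area = 948.606

Check V−E+F: 11 − 27 + 18 = 2.

facets=18 area=948.606


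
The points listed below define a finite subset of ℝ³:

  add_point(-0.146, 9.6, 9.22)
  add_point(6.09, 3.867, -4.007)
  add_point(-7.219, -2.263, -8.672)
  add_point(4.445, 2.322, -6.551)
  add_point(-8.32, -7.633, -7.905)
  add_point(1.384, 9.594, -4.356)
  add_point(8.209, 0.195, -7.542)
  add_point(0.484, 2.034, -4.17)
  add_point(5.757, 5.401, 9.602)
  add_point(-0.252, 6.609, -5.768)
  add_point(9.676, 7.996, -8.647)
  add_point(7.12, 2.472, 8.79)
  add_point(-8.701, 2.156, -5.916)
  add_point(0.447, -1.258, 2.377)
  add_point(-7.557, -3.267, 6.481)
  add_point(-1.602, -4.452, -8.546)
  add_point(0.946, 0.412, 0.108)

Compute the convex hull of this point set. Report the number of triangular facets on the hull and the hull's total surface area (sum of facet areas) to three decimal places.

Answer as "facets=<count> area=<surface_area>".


Hull vertices (11/17): indices [0, 2, 4, 5, 6, 8, 10, 11, 12, 14, 15].

Facet areas (half cross-product norm):
  f1: (p14, p4, p12) → 66.3203
  f2: (p2, p10, p12) → 52.5358
  f3: (p2, p4, p12) → 11.1679
  f4: (p0, p8, p10) → 68.3002
  f5: (p0, p14, p12) → 101.6039
  f6: (p0, p14, p8) → 54.5709
  f7: (p5, p10, p12) → 50.1919
  f8: (p5, p0, p12) → 86.2124
  f9: (p5, p0, p10) → 54.1127
  f10: (p11, p8, p10) → 30.7519
  f11: (p11, p6, p10) → 66.2149
  f12: (p11, p14, p8) → 26.5196
  f13: (p11, p14, p4) → 114.7369
  f14: (p11, p6, p4) → 151.1229
  f15: (p15, p2, p10) → 47.3192
  f16: (p15, p6, p10) → 35.9877
  f17: (p15, p2, p4) → 16.4454
  f18: (p15, p6, p4) → 7.2107
Σ area = 1041.325

Euler: V−E+F = 11−27+18 = 2.

facets=18 area=1041.325


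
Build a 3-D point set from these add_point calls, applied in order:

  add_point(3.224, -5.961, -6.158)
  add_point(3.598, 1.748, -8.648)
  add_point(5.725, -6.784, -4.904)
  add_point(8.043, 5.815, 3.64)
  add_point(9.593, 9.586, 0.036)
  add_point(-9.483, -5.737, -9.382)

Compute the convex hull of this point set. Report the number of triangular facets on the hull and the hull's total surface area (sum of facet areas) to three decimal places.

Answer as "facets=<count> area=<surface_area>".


Hull vertices (6/6): indices [0, 1, 2, 3, 4, 5].

Facet areas (half cross-product norm):
  f1: (p3, p4, p5) → 66.1481
  f2: (p3, p2, p5) → 118.5485
  f3: (p3, p2, p4) → 40.6468
  f4: (p1, p4, p5) → 68.4799
  f5: (p1, p2, p4) → 61.8764
  f6: (p0, p2, p5) → 6.4333
  f7: (p0, p1, p5) → 53.1070
  f8: (p0, p1, p2) → 11.0291
Σ area = 426.269

Euler: V−E+F = 6−12+8 = 2.

facets=8 area=426.269


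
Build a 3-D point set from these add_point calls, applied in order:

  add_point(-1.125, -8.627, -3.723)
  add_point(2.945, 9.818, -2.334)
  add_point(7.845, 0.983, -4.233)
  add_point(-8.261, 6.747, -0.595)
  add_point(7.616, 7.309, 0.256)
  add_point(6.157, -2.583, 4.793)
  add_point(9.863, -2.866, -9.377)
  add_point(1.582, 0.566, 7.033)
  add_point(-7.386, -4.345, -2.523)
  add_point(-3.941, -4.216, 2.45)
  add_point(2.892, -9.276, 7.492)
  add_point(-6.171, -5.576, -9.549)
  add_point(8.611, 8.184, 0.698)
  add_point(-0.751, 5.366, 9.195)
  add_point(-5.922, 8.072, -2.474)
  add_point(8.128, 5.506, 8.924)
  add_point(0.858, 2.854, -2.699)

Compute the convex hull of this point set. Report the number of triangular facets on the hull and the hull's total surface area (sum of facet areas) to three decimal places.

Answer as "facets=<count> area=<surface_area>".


facets=20 area=1113.319

Extreme-point indices: [0, 1, 3, 6, 8, 9, 10, 11, 12, 13, 14, 15] — 12 of 17 on the boundary.

Triangle areas on the boundary:
  f1: (p15, p10, p6) → 142.5952
  f2: (p1, p11, p6) → 125.1471
  f3: (p8, p11, p3) → 38.3321
  f4: (p0, p11, p6) → 56.4557
  f5: (p0, p10, p6) → 80.5130
  f6: (p0, p8, p11) → 25.6596
  f7: (p0, p8, p10) → 45.2349
  f8: (p13, p15, p10) → 65.6734
  f9: (p13, p1, p15) → 54.3066
  f10: (p14, p11, p3) → 25.0698
  f11: (p14, p1, p11) → 68.1547
  f12: (p14, p13, p3) → 20.3173
  f13: (p14, p13, p1) → 54.9494
  f14: (p12, p15, p6) → 59.1614
  f15: (p12, p1, p6) → 49.6766
  f16: (p12, p1, p15) → 25.4664
  f17: (p9, p8, p10) → 17.8721
  f18: (p9, p13, p10) → 59.9125
  f19: (p9, p8, p3) → 33.9299
  f20: (p9, p13, p3) → 64.8911
Σ area = 1113.319

Check V−E+F: 12 − 30 + 20 = 2.


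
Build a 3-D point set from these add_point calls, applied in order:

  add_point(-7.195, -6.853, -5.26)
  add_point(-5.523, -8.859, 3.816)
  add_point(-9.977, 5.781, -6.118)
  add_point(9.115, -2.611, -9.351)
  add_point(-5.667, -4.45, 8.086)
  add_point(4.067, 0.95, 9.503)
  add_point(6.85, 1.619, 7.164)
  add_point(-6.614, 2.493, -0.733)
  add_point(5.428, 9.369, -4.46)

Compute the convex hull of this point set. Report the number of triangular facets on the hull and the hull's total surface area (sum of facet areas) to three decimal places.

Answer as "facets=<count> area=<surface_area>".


Extreme-point indices: [0, 1, 2, 3, 4, 5, 6, 8] — 8 of 9 on the boundary.

Area of each hull facet:
  f1: (p8, p3, p2) → 106.9558
  f2: (p8, p5, p2) → 129.3495
  f3: (p0, p3, p2) → 112.2676
  f4: (p0, p1, p2) → 58.2351
  f5: (p0, p1, p3) → 81.3745
  f6: (p4, p1, p2) → 54.8353
  f7: (p4, p5, p2) → 101.0906
  f8: (p4, p5, p1) → 31.3704
  f9: (p6, p8, p3) → 92.1960
  f10: (p6, p8, p5) → 21.7199
  f11: (p6, p1, p3) → 137.7876
  f12: (p6, p5, p1) → 25.5695
Σ area = 952.752

Euler characteristic 8−18+12 = 2 ✓

facets=12 area=952.752


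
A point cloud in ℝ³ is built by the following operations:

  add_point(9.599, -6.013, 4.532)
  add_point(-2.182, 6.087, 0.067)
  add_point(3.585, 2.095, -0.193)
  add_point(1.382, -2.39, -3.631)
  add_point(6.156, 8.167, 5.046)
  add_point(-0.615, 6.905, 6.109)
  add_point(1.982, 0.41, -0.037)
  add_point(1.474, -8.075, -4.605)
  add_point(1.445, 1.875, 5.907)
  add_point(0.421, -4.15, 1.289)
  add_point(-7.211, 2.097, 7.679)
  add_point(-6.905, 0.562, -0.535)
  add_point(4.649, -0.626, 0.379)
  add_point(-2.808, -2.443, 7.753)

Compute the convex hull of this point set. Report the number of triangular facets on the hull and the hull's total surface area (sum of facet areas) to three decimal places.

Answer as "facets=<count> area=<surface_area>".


facets=16 area=603.884

Points on the hull: [0, 1, 2, 3, 4, 5, 7, 10, 11, 13] (10 of 14).

Triangle areas on the boundary:
  f1: (p13, p4, p10) → 44.5298
  f2: (p13, p4, p0) → 84.7379
  f3: (p13, p7, p0) → 76.0335
  f4: (p5, p4, p10) → 12.3493
  f5: (p5, p1, p10) → 26.0535
  f6: (p5, p1, p4) → 21.7805
  f7: (p11, p1, p10) → 29.8991
  f8: (p11, p13, p10) → 26.1611
  f9: (p11, p13, p7) → 60.3025
  f10: (p3, p11, p7) → 24.8569
  f11: (p3, p11, p1) → 32.3535
  f12: (p3, p7, p0) → 34.3559
  f13: (p2, p1, p4) → 29.0598
  f14: (p2, p3, p1) → 21.0662
  f15: (p2, p4, p0) → 46.7176
  f16: (p2, p3, p0) → 33.6271
Σ area = 603.884

Euler characteristic 10−24+16 = 2 ✓


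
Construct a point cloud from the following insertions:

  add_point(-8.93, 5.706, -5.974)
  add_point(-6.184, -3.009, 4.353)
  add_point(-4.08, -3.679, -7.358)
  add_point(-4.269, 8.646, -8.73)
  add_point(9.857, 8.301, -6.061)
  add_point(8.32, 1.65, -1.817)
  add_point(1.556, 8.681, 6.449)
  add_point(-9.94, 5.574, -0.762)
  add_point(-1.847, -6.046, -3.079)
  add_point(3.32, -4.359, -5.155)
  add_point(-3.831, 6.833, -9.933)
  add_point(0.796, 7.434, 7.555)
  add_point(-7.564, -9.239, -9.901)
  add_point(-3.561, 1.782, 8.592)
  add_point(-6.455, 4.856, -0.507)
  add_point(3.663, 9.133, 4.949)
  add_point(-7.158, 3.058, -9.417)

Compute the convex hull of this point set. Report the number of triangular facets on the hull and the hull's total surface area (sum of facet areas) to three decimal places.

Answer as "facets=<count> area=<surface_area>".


facets=26 area=1002.828

Hull vertices (15/17): indices [0, 1, 3, 4, 5, 6, 7, 8, 9, 10, 11, 12, 13, 15, 16].

Facet areas (half cross-product norm):
  f1: (p10, p12, p4) → 111.9334
  f2: (p1, p12, p7) → 82.4360
  f3: (p1, p13, p7) → 36.5879
  f4: (p0, p12, p7) → 39.9739
  f5: (p5, p15, p4) → 44.1127
  f6: (p16, p10, p12) → 20.1298
  f7: (p16, p0, p12) → 23.5244
  f8: (p11, p15, p6) → 1.4587
  f9: (p11, p13, p7) → 43.0202
  f10: (p11, p6, p7) → 12.5390
  f11: (p11, p5, p13) → 47.8415
  f12: (p11, p5, p15) → 21.6556
  f13: (p3, p15, p6) → 20.6908
  f14: (p3, p10, p4) → 15.8561
  f15: (p3, p15, p4) → 86.2163
  f16: (p3, p16, p10) → 5.0823
  f17: (p3, p16, p0) → 13.5663
  f18: (p3, p6, p7) → 70.8311
  f19: (p3, p0, p7) → 13.1529
  f20: (p9, p5, p13) → 66.0653
  f21: (p9, p12, p4) → 65.2792
  f22: (p9, p5, p4) → 29.7778
  f23: (p8, p1, p13) → 26.3526
  f24: (p8, p9, p13) → 39.9688
  f25: (p8, p1, p12) → 39.3004
  f26: (p8, p9, p12) → 25.4756
Σ area = 1002.828

Check V−E+F: 15 − 39 + 26 = 2.


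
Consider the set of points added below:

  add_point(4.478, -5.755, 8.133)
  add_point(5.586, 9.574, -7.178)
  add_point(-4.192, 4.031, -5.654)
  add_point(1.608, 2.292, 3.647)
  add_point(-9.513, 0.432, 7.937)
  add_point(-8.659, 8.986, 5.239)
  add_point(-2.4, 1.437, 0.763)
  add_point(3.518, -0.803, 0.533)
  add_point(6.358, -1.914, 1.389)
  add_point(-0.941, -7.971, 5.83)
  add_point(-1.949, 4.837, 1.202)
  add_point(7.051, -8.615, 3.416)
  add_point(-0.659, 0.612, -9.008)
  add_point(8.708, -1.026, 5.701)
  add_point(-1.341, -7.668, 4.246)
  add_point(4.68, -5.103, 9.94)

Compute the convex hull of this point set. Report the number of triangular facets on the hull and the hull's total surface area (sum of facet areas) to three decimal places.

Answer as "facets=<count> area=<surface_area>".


Extreme-point indices: [1, 2, 4, 5, 9, 11, 12, 13, 14, 15] — 10 of 16 on the boundary.

Triangle areas on the boundary:
  f1: (p11, p1, p13) → 64.7653
  f2: (p11, p12, p1) → 95.5643
  f3: (p5, p1, p13) → 148.4339
  f4: (p15, p11, p13) → 25.2560
  f5: (p15, p5, p4) → 66.1718
  f6: (p15, p5, p13) → 70.1654
  f7: (p14, p12, p4) → 94.3009
  f8: (p14, p11, p12) → 66.2225
  f9: (p2, p12, p1) → 32.1264
  f10: (p2, p5, p1) → 70.5609
  f11: (p2, p12, p4) → 36.3742
  f12: (p2, p5, p4) → 57.3612
  f13: (p9, p15, p11) → 26.8197
  f14: (p9, p14, p11) → 6.9532
  f15: (p9, p15, p4) → 45.2373
  f16: (p9, p14, p4) → 10.0388
Σ area = 916.352

Euler characteristic 10−24+16 = 2 ✓

facets=16 area=916.352


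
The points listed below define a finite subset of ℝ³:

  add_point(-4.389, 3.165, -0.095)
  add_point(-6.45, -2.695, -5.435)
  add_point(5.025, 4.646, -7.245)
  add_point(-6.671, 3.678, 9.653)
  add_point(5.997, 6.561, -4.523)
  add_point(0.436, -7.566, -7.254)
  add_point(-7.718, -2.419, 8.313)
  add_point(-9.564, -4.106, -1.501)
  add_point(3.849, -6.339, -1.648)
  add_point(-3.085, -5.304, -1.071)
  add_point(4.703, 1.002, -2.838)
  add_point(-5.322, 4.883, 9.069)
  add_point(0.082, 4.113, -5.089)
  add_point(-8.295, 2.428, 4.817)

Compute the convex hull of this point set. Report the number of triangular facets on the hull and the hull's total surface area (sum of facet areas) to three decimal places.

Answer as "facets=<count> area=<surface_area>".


Extreme-point indices: [0, 1, 2, 3, 4, 5, 6, 7, 8, 10, 11, 12, 13] — 13 of 14 on the boundary.

Per-facet area ½‖(b−a)×(c−a)‖:
  f1: (p6, p5, p7) → 56.9161
  f2: (p1, p5, p7) → 19.6877
  f3: (p8, p6, p5) → 51.5387
  f4: (p2, p1, p5) → 54.5269
  f5: (p2, p8, p4) → 21.1872
  f6: (p2, p8, p5) → 40.7587
  f7: (p10, p8, p4) → 3.7317
  f8: (p11, p10, p4) → 47.3883
  f9: (p11, p10, p8) → 59.9730
  f10: (p11, p6, p3) → 4.5034
  f11: (p11, p8, p6) → 60.7047
  f12: (p12, p2, p1) → 18.5780
  f13: (p12, p0, p1) → 27.0817
  f14: (p12, p2, p4) → 9.3943
  f15: (p12, p11, p4) → 47.4928
  f16: (p12, p11, p0) → 20.5557
  f17: (p13, p11, p3) → 4.9726
  f18: (p13, p11, p0) → 17.7463
  f19: (p13, p6, p7) → 27.1923
  f20: (p13, p6, p3) → 14.6251
  f21: (p13, p1, p7) → 23.1909
  f22: (p13, p0, p1) → 24.9356
Σ area = 656.682

Check V−E+F: 13 − 33 + 22 = 2.

facets=22 area=656.682


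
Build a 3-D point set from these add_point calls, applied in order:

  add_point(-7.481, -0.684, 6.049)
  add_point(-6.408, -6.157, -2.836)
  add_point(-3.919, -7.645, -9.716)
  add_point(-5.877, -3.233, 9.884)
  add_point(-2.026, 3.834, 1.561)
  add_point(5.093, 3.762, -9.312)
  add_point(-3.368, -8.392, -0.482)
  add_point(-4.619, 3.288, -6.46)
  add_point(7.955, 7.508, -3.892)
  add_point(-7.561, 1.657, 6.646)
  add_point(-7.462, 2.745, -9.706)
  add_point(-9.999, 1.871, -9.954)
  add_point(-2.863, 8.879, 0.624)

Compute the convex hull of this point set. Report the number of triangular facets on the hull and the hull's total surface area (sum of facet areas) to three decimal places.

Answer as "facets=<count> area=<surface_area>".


Hull vertices (11/13): indices [0, 1, 2, 3, 5, 6, 8, 9, 10, 11, 12].

Per-facet area ½‖(b−a)×(c−a)‖:
  f1: (p3, p6, p8) → 117.0257
  f2: (p12, p3, p8) → 87.0392
  f3: (p1, p3, p6) → 26.2138
  f4: (p1, p2, p11) → 39.8334
  f5: (p1, p2, p6) → 16.3889
  f6: (p10, p12, p11) → 14.2997
  f7: (p10, p12, p8) → 75.8691
  f8: (p5, p6, p8) → 60.9518
  f9: (p5, p2, p6) → 67.4834
  f10: (p5, p10, p8) → 40.1287
  f11: (p5, p2, p11) → 77.6258
  f12: (p5, p10, p11) → 4.3278
  f13: (p9, p12, p11) → 75.8271
  f14: (p9, p12, p3) → 21.8747
  f15: (p0, p9, p11) → 19.7498
  f16: (p0, p9, p3) → 5.5778
  f17: (p0, p1, p11) → 58.8398
  f18: (p0, p1, p3) → 23.8643
Σ area = 832.921

Euler characteristic 11−27+18 = 2 ✓

facets=18 area=832.921


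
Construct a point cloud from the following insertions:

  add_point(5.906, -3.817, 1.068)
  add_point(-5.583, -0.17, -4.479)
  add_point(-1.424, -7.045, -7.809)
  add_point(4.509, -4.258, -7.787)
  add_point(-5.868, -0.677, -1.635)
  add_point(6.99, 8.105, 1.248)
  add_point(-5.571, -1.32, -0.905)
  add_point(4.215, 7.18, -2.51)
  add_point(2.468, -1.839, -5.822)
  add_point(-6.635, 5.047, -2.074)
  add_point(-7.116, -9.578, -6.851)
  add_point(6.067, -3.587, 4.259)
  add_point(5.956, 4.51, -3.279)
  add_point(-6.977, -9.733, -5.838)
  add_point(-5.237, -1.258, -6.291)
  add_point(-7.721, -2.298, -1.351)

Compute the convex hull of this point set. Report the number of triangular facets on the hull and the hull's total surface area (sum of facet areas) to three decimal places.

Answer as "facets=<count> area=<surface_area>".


12 of the 16 inputs are extreme points: [0, 2, 3, 5, 7, 9, 10, 11, 12, 13, 14, 15].

Area of each hull facet:
  f1: (p9, p11, p15) → 55.7261
  f2: (p9, p11, p5) → 84.7629
  f3: (p13, p11, p15) → 65.0585
  f4: (p13, p3, p2) → 6.5321
  f5: (p7, p9, p5) → 21.5088
  f6: (p10, p9, p15) → 23.8122
  f7: (p10, p13, p15) → 4.1960
  f8: (p10, p13, p2) → 3.2468
  f9: (p0, p13, p11) → 21.8105
  f10: (p0, p13, p3) → 57.7647
  f11: (p0, p11, p5) → 19.0964
  f12: (p0, p3, p5) → 53.5658
  f13: (p12, p3, p5) → 11.9385
  f14: (p12, p7, p5) → 7.8030
  f15: (p12, p7, p3) → 10.8884
  f16: (p14, p10, p2) → 21.9523
  f17: (p14, p10, p9) → 20.1416
  f18: (p14, p3, p2) → 23.0270
  f19: (p14, p7, p3) → 60.8941
  f20: (p14, p7, p9) → 42.6400
Σ area = 616.366

Check V−E+F: 12 − 30 + 20 = 2.

facets=20 area=616.366


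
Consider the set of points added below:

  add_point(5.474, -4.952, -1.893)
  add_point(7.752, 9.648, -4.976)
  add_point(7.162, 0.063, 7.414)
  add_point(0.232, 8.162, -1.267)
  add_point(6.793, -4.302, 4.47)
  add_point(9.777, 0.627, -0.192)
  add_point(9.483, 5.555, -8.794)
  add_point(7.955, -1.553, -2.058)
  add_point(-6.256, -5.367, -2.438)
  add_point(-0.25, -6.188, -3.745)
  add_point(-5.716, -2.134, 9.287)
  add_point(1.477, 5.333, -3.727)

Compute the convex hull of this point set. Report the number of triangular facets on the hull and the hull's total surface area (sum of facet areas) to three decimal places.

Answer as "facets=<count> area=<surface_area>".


facets=20 area=728.496

Hull vertices (12/12): indices [0, 1, 2, 3, 4, 5, 6, 7, 8, 9, 10, 11].

Triangle areas on the boundary:
  f1: (p6, p1, p5) → 28.4103
  f2: (p3, p10, p8) → 86.3914
  f3: (p3, p6, p1) → 22.6060
  f4: (p2, p4, p10) → 34.5473
  f5: (p2, p3, p1) → 58.3989
  f6: (p2, p3, p10) → 86.4143
  f7: (p2, p1, p5) → 37.8670
  f8: (p2, p4, p5) → 19.0473
  f9: (p11, p6, p8) → 51.9346
  f10: (p11, p3, p8) → 24.7003
  f11: (p11, p3, p6) → 15.2168
  f12: (p7, p4, p5) → 12.0282
  f13: (p7, p0, p4) → 13.5719
  f14: (p7, p6, p5) → 16.6010
  f15: (p7, p0, p6) → 14.9799
  f16: (p9, p6, p8) → 41.3979
  f17: (p9, p0, p6) → 38.8298
  f18: (p9, p0, p4) → 17.3444
  f19: (p9, p10, p8) → 37.0221
  f20: (p9, p4, p10) → 71.1860
Σ area = 728.496

Check V−E+F: 12 − 30 + 20 = 2.


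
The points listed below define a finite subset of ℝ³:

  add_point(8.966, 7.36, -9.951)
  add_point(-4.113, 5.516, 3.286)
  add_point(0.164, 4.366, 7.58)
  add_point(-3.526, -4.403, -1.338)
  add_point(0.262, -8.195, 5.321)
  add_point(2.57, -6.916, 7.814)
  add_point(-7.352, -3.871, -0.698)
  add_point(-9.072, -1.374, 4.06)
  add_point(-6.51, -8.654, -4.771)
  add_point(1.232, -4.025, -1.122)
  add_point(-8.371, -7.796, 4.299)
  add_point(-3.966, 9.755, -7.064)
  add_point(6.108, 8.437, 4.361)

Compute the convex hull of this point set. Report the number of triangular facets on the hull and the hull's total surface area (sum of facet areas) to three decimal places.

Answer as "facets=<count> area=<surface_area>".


Extreme-point indices: [0, 1, 2, 4, 5, 7, 8, 9, 10, 11, 12] — 11 of 13 on the boundary.

Per-facet area ½‖(b−a)×(c−a)‖:
  f1: (p12, p5, p0) → 116.0459
  f2: (p10, p8, p7) → 29.9658
  f3: (p9, p8, p0) → 68.6631
  f4: (p11, p12, p0) → 89.8486
  f5: (p11, p8, p7) → 95.8187
  f6: (p11, p8, p0) → 126.0449
  f7: (p2, p12, p5) → 42.5464
  f8: (p2, p10, p7) → 33.8622
  f9: (p2, p10, p5) → 65.9308
  f10: (p4, p10, p5) → 11.3538
  f11: (p4, p10, p8) → 40.3026
  f12: (p4, p9, p8) → 37.6000
  f13: (p4, p5, p0) → 42.5930
  f14: (p4, p9, p0) → 29.5278
  f15: (p1, p11, p12) → 59.7388
  f16: (p1, p2, p12) → 24.0914
  f17: (p1, p11, p7) → 43.7354
  f18: (p1, p2, p7) → 25.8159
Σ area = 983.485

Check V−E+F: 11 − 27 + 18 = 2.

facets=18 area=983.485


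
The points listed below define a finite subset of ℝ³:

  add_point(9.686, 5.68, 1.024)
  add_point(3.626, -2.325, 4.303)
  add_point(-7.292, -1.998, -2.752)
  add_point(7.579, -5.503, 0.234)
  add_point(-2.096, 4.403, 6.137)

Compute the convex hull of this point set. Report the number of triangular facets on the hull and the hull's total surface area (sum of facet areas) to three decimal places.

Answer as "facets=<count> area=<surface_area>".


5 of the 5 inputs are extreme points: [0, 1, 2, 3, 4].

Facet areas (half cross-product norm):
  f1: (p3, p0, p2) → 88.7479
  f2: (p4, p0, p2) → 77.3189
  f3: (p1, p3, p2) → 41.5611
  f4: (p1, p4, p2) → 52.6355
  f5: (p1, p3, p0) → 33.8240
  f6: (p1, p4, p0) → 47.1804
Σ area = 341.268

Euler characteristic 5−9+6 = 2 ✓

facets=6 area=341.268


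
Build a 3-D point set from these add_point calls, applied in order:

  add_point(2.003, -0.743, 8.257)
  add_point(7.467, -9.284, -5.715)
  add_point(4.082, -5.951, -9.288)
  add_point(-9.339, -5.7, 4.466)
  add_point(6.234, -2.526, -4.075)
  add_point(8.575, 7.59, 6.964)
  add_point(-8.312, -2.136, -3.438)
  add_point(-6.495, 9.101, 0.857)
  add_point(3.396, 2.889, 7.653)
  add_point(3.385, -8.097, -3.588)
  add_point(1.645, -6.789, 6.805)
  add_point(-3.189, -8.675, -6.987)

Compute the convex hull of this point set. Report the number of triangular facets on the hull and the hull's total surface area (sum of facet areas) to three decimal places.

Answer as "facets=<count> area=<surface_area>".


Points on the hull: [0, 1, 2, 3, 4, 5, 6, 7, 8, 10, 11] (11 of 12).

Triangle areas on the boundary:
  f1: (p10, p1, p5) → 111.9796
  f2: (p10, p11, p3) → 71.9448
  f3: (p10, p11, p1) → 71.5496
  f4: (p4, p1, p5) → 33.4303
  f5: (p6, p7, p3) → 52.9622
  f6: (p6, p11, p3) → 39.1157
  f7: (p0, p10, p3) → 35.1343
  f8: (p0, p10, p5) → 21.4909
  f9: (p0, p7, p3) → 89.1590
  f10: (p2, p6, p7) → 83.5003
  f11: (p2, p6, p11) → 33.8729
  f12: (p2, p7, p5) → 160.6693
  f13: (p2, p4, p5) → 11.6764
  f14: (p2, p11, p1) → 23.7896
  f15: (p2, p4, p1) → 18.2223
  f16: (p8, p7, p5) → 46.6888
  f17: (p8, p0, p5) → 6.2282
  f18: (p8, p0, p7) → 25.8054
Σ area = 937.220

Euler: V−E+F = 11−27+18 = 2.

facets=18 area=937.220


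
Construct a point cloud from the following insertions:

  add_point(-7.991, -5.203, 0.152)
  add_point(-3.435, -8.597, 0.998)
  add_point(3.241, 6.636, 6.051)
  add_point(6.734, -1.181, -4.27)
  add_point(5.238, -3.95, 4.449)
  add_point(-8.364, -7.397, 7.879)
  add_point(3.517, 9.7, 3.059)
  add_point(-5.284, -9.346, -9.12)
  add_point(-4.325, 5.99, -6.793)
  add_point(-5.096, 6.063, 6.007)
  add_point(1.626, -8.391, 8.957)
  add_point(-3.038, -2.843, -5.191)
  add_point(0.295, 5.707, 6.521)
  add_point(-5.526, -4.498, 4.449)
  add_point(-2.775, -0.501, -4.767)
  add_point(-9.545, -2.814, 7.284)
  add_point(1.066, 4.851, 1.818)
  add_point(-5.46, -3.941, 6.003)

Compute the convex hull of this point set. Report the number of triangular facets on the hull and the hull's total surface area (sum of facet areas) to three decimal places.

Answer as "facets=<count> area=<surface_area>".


Points on the hull: [0, 1, 2, 3, 4, 5, 6, 7, 8, 9, 10, 12, 15] (13 of 18).

Per-facet area ½‖(b−a)×(c−a)‖:
  f1: (p8, p6, p3) → 77.1567
  f2: (p12, p10, p15) → 76.2300
  f3: (p4, p6, p3) → 59.5594
  f4: (p4, p10, p3) → 18.1125
  f5: (p9, p8, p15) → 63.4728
  f6: (p9, p8, p6) → 58.8587
  f7: (p9, p12, p15) → 25.2254
  f8: (p5, p10, p15) → 22.5322
  f9: (p5, p1, p10) → 37.4182
  f10: (p7, p8, p3) → 93.2133
  f11: (p7, p10, p3) → 118.5520
  f12: (p7, p1, p10) → 18.4272
  f13: (p7, p5, p1) → 31.6301
  f14: (p2, p12, p10) → 21.8467
  f15: (p2, p4, p6) → 19.0432
  f16: (p2, p4, p10) → 36.1810
  f17: (p2, p9, p6) → 17.8235
  f18: (p2, p9, p12) → 3.6459
  f19: (p0, p8, p15) → 50.5383
  f20: (p0, p7, p8) → 70.4816
  f21: (p0, p5, p15) → 17.8128
  f22: (p0, p7, p5) → 27.8475
Σ area = 965.609

Euler characteristic 13−33+22 = 2 ✓

facets=22 area=965.609
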